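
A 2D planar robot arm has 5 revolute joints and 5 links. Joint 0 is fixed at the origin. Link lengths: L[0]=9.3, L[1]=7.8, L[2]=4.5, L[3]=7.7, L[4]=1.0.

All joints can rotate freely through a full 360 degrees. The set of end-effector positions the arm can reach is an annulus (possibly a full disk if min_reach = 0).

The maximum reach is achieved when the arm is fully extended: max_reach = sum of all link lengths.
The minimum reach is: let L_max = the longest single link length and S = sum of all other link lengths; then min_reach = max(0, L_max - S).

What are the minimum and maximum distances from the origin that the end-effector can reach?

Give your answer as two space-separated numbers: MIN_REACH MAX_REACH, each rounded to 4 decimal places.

Link lengths: [9.3, 7.8, 4.5, 7.7, 1.0]
max_reach = 9.3 + 7.8 + 4.5 + 7.7 + 1 = 30.3
L_max = max([9.3, 7.8, 4.5, 7.7, 1.0]) = 9.3
S (sum of others) = 30.3 - 9.3 = 21
min_reach = max(0, 9.3 - 21) = max(0, -11.7) = 0

Answer: 0.0000 30.3000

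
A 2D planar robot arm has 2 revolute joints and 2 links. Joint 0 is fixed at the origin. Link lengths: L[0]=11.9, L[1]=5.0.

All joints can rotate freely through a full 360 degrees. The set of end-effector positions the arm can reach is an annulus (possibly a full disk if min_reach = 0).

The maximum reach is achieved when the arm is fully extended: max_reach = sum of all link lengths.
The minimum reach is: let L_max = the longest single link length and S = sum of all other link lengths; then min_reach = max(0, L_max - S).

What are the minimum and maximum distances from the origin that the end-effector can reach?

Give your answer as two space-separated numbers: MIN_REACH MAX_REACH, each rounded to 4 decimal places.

Link lengths: [11.9, 5.0]
max_reach = 11.9 + 5 = 16.9
L_max = max([11.9, 5.0]) = 11.9
S (sum of others) = 16.9 - 11.9 = 5
min_reach = max(0, 11.9 - 5) = max(0, 6.9) = 6.9

Answer: 6.9000 16.9000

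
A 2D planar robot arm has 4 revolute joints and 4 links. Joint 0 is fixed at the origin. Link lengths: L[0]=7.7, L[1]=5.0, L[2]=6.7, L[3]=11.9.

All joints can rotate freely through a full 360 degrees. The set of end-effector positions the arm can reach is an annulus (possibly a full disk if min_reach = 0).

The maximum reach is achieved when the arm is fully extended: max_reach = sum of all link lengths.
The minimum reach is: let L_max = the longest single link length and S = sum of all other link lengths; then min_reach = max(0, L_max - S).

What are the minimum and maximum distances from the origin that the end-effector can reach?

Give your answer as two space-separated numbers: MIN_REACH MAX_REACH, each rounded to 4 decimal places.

Answer: 0.0000 31.3000

Derivation:
Link lengths: [7.7, 5.0, 6.7, 11.9]
max_reach = 7.7 + 5 + 6.7 + 11.9 = 31.3
L_max = max([7.7, 5.0, 6.7, 11.9]) = 11.9
S (sum of others) = 31.3 - 11.9 = 19.4
min_reach = max(0, 11.9 - 19.4) = max(0, -7.5) = 0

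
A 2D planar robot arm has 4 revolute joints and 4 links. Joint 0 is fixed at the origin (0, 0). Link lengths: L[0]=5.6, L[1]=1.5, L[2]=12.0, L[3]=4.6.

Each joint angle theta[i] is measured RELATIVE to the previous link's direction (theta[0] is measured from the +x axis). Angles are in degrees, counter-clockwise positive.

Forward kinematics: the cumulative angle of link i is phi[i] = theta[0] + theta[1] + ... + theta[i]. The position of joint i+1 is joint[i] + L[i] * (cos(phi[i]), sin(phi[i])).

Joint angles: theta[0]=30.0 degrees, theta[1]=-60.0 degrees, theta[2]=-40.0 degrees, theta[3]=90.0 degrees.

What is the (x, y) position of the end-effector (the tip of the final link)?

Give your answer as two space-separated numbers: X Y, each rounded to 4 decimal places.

joint[0] = (0.0000, 0.0000)  (base)
link 0: phi[0] = 30 = 30 deg
  cos(30 deg) = 0.8660, sin(30 deg) = 0.5000
  joint[1] = (0.0000, 0.0000) + 5.6 * (0.8660, 0.5000) = (0.0000 + 4.8497, 0.0000 + 2.8000) = (4.8497, 2.8000)
link 1: phi[1] = 30 + -60 = -30 deg
  cos(-30 deg) = 0.8660, sin(-30 deg) = -0.5000
  joint[2] = (4.8497, 2.8000) + 1.5 * (0.8660, -0.5000) = (4.8497 + 1.2990, 2.8000 + -0.7500) = (6.1488, 2.0500)
link 2: phi[2] = 30 + -60 + -40 = -70 deg
  cos(-70 deg) = 0.3420, sin(-70 deg) = -0.9397
  joint[3] = (6.1488, 2.0500) + 12 * (0.3420, -0.9397) = (6.1488 + 4.1042, 2.0500 + -11.2763) = (10.2530, -9.2263)
link 3: phi[3] = 30 + -60 + -40 + 90 = 20 deg
  cos(20 deg) = 0.9397, sin(20 deg) = 0.3420
  joint[4] = (10.2530, -9.2263) + 4.6 * (0.9397, 0.3420) = (10.2530 + 4.3226, -9.2263 + 1.5733) = (14.5756, -7.6530)
End effector: (14.5756, -7.6530)

Answer: 14.5756 -7.6530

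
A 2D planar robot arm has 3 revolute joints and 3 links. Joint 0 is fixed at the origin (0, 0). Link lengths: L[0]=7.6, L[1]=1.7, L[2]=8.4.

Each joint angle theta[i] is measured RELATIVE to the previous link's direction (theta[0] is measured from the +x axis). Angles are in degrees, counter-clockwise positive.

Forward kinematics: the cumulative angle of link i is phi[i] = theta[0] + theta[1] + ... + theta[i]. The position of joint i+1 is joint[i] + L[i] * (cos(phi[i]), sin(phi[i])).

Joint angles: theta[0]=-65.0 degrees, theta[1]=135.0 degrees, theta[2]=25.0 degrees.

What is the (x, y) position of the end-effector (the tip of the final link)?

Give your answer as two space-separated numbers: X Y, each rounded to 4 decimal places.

Answer: 3.0612 3.0776

Derivation:
joint[0] = (0.0000, 0.0000)  (base)
link 0: phi[0] = -65 = -65 deg
  cos(-65 deg) = 0.4226, sin(-65 deg) = -0.9063
  joint[1] = (0.0000, 0.0000) + 7.6 * (0.4226, -0.9063) = (0.0000 + 3.2119, 0.0000 + -6.8879) = (3.2119, -6.8879)
link 1: phi[1] = -65 + 135 = 70 deg
  cos(70 deg) = 0.3420, sin(70 deg) = 0.9397
  joint[2] = (3.2119, -6.8879) + 1.7 * (0.3420, 0.9397) = (3.2119 + 0.5814, -6.8879 + 1.5975) = (3.7933, -5.2905)
link 2: phi[2] = -65 + 135 + 25 = 95 deg
  cos(95 deg) = -0.0872, sin(95 deg) = 0.9962
  joint[3] = (3.7933, -5.2905) + 8.4 * (-0.0872, 0.9962) = (3.7933 + -0.7321, -5.2905 + 8.3680) = (3.0612, 3.0776)
End effector: (3.0612, 3.0776)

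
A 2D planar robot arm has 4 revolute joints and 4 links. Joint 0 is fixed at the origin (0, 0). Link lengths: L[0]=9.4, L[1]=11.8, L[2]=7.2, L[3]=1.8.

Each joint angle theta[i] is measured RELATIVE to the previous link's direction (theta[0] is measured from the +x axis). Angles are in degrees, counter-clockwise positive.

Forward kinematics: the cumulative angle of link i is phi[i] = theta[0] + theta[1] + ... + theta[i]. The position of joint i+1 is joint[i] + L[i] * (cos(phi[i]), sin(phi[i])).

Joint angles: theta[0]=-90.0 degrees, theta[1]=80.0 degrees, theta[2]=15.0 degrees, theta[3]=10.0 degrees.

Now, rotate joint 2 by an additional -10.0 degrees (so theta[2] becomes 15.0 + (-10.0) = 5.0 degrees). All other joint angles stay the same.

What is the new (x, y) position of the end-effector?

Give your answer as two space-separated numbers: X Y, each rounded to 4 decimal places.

joint[0] = (0.0000, 0.0000)  (base)
link 0: phi[0] = -90 = -90 deg
  cos(-90 deg) = 0.0000, sin(-90 deg) = -1.0000
  joint[1] = (0.0000, 0.0000) + 9.4 * (0.0000, -1.0000) = (0.0000 + 0.0000, 0.0000 + -9.4000) = (0.0000, -9.4000)
link 1: phi[1] = -90 + 80 = -10 deg
  cos(-10 deg) = 0.9848, sin(-10 deg) = -0.1736
  joint[2] = (0.0000, -9.4000) + 11.8 * (0.9848, -0.1736) = (0.0000 + 11.6207, -9.4000 + -2.0490) = (11.6207, -11.4490)
link 2: phi[2] = -90 + 80 + 5 = -5 deg
  cos(-5 deg) = 0.9962, sin(-5 deg) = -0.0872
  joint[3] = (11.6207, -11.4490) + 7.2 * (0.9962, -0.0872) = (11.6207 + 7.1726, -11.4490 + -0.6275) = (18.7933, -12.0766)
link 3: phi[3] = -90 + 80 + 5 + 10 = 5 deg
  cos(5 deg) = 0.9962, sin(5 deg) = 0.0872
  joint[4] = (18.7933, -12.0766) + 1.8 * (0.9962, 0.0872) = (18.7933 + 1.7932, -12.0766 + 0.1569) = (20.5865, -11.9197)
End effector: (20.5865, -11.9197)

Answer: 20.5865 -11.9197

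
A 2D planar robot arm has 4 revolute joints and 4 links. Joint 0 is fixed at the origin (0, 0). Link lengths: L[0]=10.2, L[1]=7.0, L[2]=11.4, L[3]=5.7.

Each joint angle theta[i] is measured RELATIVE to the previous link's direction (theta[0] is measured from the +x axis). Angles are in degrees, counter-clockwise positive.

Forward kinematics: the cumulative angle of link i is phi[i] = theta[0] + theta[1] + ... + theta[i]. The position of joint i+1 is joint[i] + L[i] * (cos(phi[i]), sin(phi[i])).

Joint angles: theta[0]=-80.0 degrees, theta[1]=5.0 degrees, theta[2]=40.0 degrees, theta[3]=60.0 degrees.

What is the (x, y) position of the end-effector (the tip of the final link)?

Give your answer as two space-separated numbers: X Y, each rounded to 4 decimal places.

Answer: 18.0872 -20.9364

Derivation:
joint[0] = (0.0000, 0.0000)  (base)
link 0: phi[0] = -80 = -80 deg
  cos(-80 deg) = 0.1736, sin(-80 deg) = -0.9848
  joint[1] = (0.0000, 0.0000) + 10.2 * (0.1736, -0.9848) = (0.0000 + 1.7712, 0.0000 + -10.0450) = (1.7712, -10.0450)
link 1: phi[1] = -80 + 5 = -75 deg
  cos(-75 deg) = 0.2588, sin(-75 deg) = -0.9659
  joint[2] = (1.7712, -10.0450) + 7 * (0.2588, -0.9659) = (1.7712 + 1.8117, -10.0450 + -6.7615) = (3.5829, -16.8065)
link 2: phi[2] = -80 + 5 + 40 = -35 deg
  cos(-35 deg) = 0.8192, sin(-35 deg) = -0.5736
  joint[3] = (3.5829, -16.8065) + 11.4 * (0.8192, -0.5736) = (3.5829 + 9.3383, -16.8065 + -6.5388) = (12.9213, -23.3453)
link 3: phi[3] = -80 + 5 + 40 + 60 = 25 deg
  cos(25 deg) = 0.9063, sin(25 deg) = 0.4226
  joint[4] = (12.9213, -23.3453) + 5.7 * (0.9063, 0.4226) = (12.9213 + 5.1660, -23.3453 + 2.4089) = (18.0872, -20.9364)
End effector: (18.0872, -20.9364)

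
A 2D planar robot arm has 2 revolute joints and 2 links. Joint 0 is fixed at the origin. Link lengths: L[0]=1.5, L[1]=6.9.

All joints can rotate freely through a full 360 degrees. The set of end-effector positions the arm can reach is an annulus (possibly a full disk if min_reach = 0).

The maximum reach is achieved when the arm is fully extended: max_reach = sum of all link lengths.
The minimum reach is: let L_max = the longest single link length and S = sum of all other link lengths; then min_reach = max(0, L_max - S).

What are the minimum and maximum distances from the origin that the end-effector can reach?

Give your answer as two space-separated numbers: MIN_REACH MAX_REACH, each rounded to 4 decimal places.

Answer: 5.4000 8.4000

Derivation:
Link lengths: [1.5, 6.9]
max_reach = 1.5 + 6.9 = 8.4
L_max = max([1.5, 6.9]) = 6.9
S (sum of others) = 8.4 - 6.9 = 1.5
min_reach = max(0, 6.9 - 1.5) = max(0, 5.4) = 5.4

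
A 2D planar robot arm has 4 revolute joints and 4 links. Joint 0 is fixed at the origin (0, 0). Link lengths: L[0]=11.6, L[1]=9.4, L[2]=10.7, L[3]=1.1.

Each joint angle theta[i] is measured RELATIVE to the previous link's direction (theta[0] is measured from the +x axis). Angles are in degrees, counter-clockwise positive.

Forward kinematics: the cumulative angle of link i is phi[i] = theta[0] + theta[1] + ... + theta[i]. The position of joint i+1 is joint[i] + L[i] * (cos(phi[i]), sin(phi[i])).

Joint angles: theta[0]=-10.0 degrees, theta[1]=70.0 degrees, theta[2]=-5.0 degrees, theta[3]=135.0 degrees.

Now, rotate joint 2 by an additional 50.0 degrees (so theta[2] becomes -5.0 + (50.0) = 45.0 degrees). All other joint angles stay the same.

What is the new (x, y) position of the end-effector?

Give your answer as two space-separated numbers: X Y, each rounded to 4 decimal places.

Answer: 12.8044 15.5091

Derivation:
joint[0] = (0.0000, 0.0000)  (base)
link 0: phi[0] = -10 = -10 deg
  cos(-10 deg) = 0.9848, sin(-10 deg) = -0.1736
  joint[1] = (0.0000, 0.0000) + 11.6 * (0.9848, -0.1736) = (0.0000 + 11.4238, 0.0000 + -2.0143) = (11.4238, -2.0143)
link 1: phi[1] = -10 + 70 = 60 deg
  cos(60 deg) = 0.5000, sin(60 deg) = 0.8660
  joint[2] = (11.4238, -2.0143) + 9.4 * (0.5000, 0.8660) = (11.4238 + 4.7000, -2.0143 + 8.1406) = (16.1238, 6.1263)
link 2: phi[2] = -10 + 70 + 45 = 105 deg
  cos(105 deg) = -0.2588, sin(105 deg) = 0.9659
  joint[3] = (16.1238, 6.1263) + 10.7 * (-0.2588, 0.9659) = (16.1238 + -2.7694, 6.1263 + 10.3354) = (13.3544, 16.4617)
link 3: phi[3] = -10 + 70 + 45 + 135 = 240 deg
  cos(240 deg) = -0.5000, sin(240 deg) = -0.8660
  joint[4] = (13.3544, 16.4617) + 1.1 * (-0.5000, -0.8660) = (13.3544 + -0.5500, 16.4617 + -0.9526) = (12.8044, 15.5091)
End effector: (12.8044, 15.5091)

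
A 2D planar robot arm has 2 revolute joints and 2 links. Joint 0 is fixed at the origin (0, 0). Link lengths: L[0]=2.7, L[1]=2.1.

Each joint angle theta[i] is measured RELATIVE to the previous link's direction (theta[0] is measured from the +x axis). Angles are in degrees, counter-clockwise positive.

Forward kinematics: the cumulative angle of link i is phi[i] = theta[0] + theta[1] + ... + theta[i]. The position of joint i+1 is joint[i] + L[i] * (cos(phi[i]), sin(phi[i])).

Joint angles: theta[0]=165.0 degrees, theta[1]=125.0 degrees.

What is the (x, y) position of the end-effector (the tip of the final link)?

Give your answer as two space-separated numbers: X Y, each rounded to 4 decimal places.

Answer: -1.8898 -1.2745

Derivation:
joint[0] = (0.0000, 0.0000)  (base)
link 0: phi[0] = 165 = 165 deg
  cos(165 deg) = -0.9659, sin(165 deg) = 0.2588
  joint[1] = (0.0000, 0.0000) + 2.7 * (-0.9659, 0.2588) = (0.0000 + -2.6080, 0.0000 + 0.6988) = (-2.6080, 0.6988)
link 1: phi[1] = 165 + 125 = 290 deg
  cos(290 deg) = 0.3420, sin(290 deg) = -0.9397
  joint[2] = (-2.6080, 0.6988) + 2.1 * (0.3420, -0.9397) = (-2.6080 + 0.7182, 0.6988 + -1.9734) = (-1.8898, -1.2745)
End effector: (-1.8898, -1.2745)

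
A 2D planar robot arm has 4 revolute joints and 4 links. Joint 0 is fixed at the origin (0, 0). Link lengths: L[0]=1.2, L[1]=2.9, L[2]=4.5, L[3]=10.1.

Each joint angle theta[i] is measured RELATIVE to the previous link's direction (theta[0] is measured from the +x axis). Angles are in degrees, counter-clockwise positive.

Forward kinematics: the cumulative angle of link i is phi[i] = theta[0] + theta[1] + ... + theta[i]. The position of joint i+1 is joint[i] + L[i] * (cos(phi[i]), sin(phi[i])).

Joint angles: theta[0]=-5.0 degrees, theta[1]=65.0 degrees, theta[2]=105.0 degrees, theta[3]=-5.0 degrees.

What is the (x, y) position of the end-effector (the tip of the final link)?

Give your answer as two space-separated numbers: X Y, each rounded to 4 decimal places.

Answer: -11.1921 7.0260

Derivation:
joint[0] = (0.0000, 0.0000)  (base)
link 0: phi[0] = -5 = -5 deg
  cos(-5 deg) = 0.9962, sin(-5 deg) = -0.0872
  joint[1] = (0.0000, 0.0000) + 1.2 * (0.9962, -0.0872) = (0.0000 + 1.1954, 0.0000 + -0.1046) = (1.1954, -0.1046)
link 1: phi[1] = -5 + 65 = 60 deg
  cos(60 deg) = 0.5000, sin(60 deg) = 0.8660
  joint[2] = (1.1954, -0.1046) + 2.9 * (0.5000, 0.8660) = (1.1954 + 1.4500, -0.1046 + 2.5115) = (2.6454, 2.4069)
link 2: phi[2] = -5 + 65 + 105 = 165 deg
  cos(165 deg) = -0.9659, sin(165 deg) = 0.2588
  joint[3] = (2.6454, 2.4069) + 4.5 * (-0.9659, 0.2588) = (2.6454 + -4.3467, 2.4069 + 1.1647) = (-1.7012, 3.5716)
link 3: phi[3] = -5 + 65 + 105 + -5 = 160 deg
  cos(160 deg) = -0.9397, sin(160 deg) = 0.3420
  joint[4] = (-1.7012, 3.5716) + 10.1 * (-0.9397, 0.3420) = (-1.7012 + -9.4909, 3.5716 + 3.4544) = (-11.1921, 7.0260)
End effector: (-11.1921, 7.0260)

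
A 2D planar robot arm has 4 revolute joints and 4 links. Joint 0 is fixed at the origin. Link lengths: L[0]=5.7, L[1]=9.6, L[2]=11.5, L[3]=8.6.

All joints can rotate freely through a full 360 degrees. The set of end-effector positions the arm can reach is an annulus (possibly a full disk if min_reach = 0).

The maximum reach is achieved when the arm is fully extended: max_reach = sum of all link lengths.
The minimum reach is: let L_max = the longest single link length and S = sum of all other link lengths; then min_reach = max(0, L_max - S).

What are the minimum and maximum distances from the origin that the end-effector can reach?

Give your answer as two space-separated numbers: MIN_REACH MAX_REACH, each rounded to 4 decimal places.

Link lengths: [5.7, 9.6, 11.5, 8.6]
max_reach = 5.7 + 9.6 + 11.5 + 8.6 = 35.4
L_max = max([5.7, 9.6, 11.5, 8.6]) = 11.5
S (sum of others) = 35.4 - 11.5 = 23.9
min_reach = max(0, 11.5 - 23.9) = max(0, -12.4) = 0

Answer: 0.0000 35.4000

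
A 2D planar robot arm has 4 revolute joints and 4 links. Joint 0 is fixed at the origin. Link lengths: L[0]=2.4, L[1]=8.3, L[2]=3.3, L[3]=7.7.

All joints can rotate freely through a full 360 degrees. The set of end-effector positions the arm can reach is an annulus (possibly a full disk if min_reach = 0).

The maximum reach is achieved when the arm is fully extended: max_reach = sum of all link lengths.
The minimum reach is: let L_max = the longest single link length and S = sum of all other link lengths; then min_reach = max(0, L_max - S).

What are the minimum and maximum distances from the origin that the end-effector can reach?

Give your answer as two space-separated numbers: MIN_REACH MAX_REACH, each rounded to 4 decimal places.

Answer: 0.0000 21.7000

Derivation:
Link lengths: [2.4, 8.3, 3.3, 7.7]
max_reach = 2.4 + 8.3 + 3.3 + 7.7 = 21.7
L_max = max([2.4, 8.3, 3.3, 7.7]) = 8.3
S (sum of others) = 21.7 - 8.3 = 13.4
min_reach = max(0, 8.3 - 13.4) = max(0, -5.1) = 0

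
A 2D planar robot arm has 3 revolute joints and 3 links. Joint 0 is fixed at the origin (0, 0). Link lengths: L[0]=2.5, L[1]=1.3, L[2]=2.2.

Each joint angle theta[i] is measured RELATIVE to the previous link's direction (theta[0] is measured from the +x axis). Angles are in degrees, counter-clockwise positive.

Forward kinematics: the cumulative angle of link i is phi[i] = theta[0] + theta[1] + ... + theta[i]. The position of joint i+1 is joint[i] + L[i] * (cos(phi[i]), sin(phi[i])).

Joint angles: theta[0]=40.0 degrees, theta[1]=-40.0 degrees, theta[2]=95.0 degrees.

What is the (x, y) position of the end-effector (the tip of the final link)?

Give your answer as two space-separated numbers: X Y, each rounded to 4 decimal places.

Answer: 3.0234 3.7986

Derivation:
joint[0] = (0.0000, 0.0000)  (base)
link 0: phi[0] = 40 = 40 deg
  cos(40 deg) = 0.7660, sin(40 deg) = 0.6428
  joint[1] = (0.0000, 0.0000) + 2.5 * (0.7660, 0.6428) = (0.0000 + 1.9151, 0.0000 + 1.6070) = (1.9151, 1.6070)
link 1: phi[1] = 40 + -40 = 0 deg
  cos(0 deg) = 1.0000, sin(0 deg) = 0.0000
  joint[2] = (1.9151, 1.6070) + 1.3 * (1.0000, 0.0000) = (1.9151 + 1.3000, 1.6070 + 0.0000) = (3.2151, 1.6070)
link 2: phi[2] = 40 + -40 + 95 = 95 deg
  cos(95 deg) = -0.0872, sin(95 deg) = 0.9962
  joint[3] = (3.2151, 1.6070) + 2.2 * (-0.0872, 0.9962) = (3.2151 + -0.1917, 1.6070 + 2.1916) = (3.0234, 3.7986)
End effector: (3.0234, 3.7986)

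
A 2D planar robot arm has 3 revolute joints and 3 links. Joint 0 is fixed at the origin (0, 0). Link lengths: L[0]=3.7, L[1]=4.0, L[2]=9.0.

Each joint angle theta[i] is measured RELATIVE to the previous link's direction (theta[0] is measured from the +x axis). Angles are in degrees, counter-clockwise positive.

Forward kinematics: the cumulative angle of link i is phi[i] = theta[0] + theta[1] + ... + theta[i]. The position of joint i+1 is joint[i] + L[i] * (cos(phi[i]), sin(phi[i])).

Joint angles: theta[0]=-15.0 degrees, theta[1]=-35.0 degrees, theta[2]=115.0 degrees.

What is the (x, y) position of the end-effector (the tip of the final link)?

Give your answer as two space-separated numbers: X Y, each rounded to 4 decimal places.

joint[0] = (0.0000, 0.0000)  (base)
link 0: phi[0] = -15 = -15 deg
  cos(-15 deg) = 0.9659, sin(-15 deg) = -0.2588
  joint[1] = (0.0000, 0.0000) + 3.7 * (0.9659, -0.2588) = (0.0000 + 3.5739, 0.0000 + -0.9576) = (3.5739, -0.9576)
link 1: phi[1] = -15 + -35 = -50 deg
  cos(-50 deg) = 0.6428, sin(-50 deg) = -0.7660
  joint[2] = (3.5739, -0.9576) + 4 * (0.6428, -0.7660) = (3.5739 + 2.5712, -0.9576 + -3.0642) = (6.1451, -4.0218)
link 2: phi[2] = -15 + -35 + 115 = 65 deg
  cos(65 deg) = 0.4226, sin(65 deg) = 0.9063
  joint[3] = (6.1451, -4.0218) + 9 * (0.4226, 0.9063) = (6.1451 + 3.8036, -4.0218 + 8.1568) = (9.9486, 4.1350)
End effector: (9.9486, 4.1350)

Answer: 9.9486 4.1350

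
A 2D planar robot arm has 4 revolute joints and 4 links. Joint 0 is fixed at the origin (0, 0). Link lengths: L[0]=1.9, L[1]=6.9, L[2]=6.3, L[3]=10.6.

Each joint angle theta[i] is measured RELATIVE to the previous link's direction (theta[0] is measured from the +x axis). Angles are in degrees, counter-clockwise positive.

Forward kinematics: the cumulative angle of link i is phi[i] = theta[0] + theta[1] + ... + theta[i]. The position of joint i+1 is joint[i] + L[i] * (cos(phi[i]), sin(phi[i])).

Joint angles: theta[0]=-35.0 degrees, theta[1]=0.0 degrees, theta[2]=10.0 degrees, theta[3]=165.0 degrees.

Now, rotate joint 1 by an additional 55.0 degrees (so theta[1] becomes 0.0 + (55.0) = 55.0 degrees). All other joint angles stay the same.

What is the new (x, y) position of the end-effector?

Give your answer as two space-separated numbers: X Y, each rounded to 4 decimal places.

joint[0] = (0.0000, 0.0000)  (base)
link 0: phi[0] = -35 = -35 deg
  cos(-35 deg) = 0.8192, sin(-35 deg) = -0.5736
  joint[1] = (0.0000, 0.0000) + 1.9 * (0.8192, -0.5736) = (0.0000 + 1.5564, 0.0000 + -1.0898) = (1.5564, -1.0898)
link 1: phi[1] = -35 + 55 = 20 deg
  cos(20 deg) = 0.9397, sin(20 deg) = 0.3420
  joint[2] = (1.5564, -1.0898) + 6.9 * (0.9397, 0.3420) = (1.5564 + 6.4839, -1.0898 + 2.3599) = (8.0403, 1.2701)
link 2: phi[2] = -35 + 55 + 10 = 30 deg
  cos(30 deg) = 0.8660, sin(30 deg) = 0.5000
  joint[3] = (8.0403, 1.2701) + 6.3 * (0.8660, 0.5000) = (8.0403 + 5.4560, 1.2701 + 3.1500) = (13.4962, 4.4201)
link 3: phi[3] = -35 + 55 + 10 + 165 = 195 deg
  cos(195 deg) = -0.9659, sin(195 deg) = -0.2588
  joint[4] = (13.4962, 4.4201) + 10.6 * (-0.9659, -0.2588) = (13.4962 + -10.2388, 4.4201 + -2.7435) = (3.2574, 1.6767)
End effector: (3.2574, 1.6767)

Answer: 3.2574 1.6767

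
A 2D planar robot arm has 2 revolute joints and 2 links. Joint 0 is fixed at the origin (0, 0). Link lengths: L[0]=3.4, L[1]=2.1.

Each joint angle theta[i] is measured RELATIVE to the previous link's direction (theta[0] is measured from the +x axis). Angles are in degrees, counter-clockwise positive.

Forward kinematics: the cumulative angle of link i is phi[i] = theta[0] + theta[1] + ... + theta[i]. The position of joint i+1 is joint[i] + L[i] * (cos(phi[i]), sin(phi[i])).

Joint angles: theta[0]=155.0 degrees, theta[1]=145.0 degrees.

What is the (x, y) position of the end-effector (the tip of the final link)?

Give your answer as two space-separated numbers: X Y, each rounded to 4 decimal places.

joint[0] = (0.0000, 0.0000)  (base)
link 0: phi[0] = 155 = 155 deg
  cos(155 deg) = -0.9063, sin(155 deg) = 0.4226
  joint[1] = (0.0000, 0.0000) + 3.4 * (-0.9063, 0.4226) = (0.0000 + -3.0814, 0.0000 + 1.4369) = (-3.0814, 1.4369)
link 1: phi[1] = 155 + 145 = 300 deg
  cos(300 deg) = 0.5000, sin(300 deg) = -0.8660
  joint[2] = (-3.0814, 1.4369) + 2.1 * (0.5000, -0.8660) = (-3.0814 + 1.0500, 1.4369 + -1.8187) = (-2.0314, -0.3818)
End effector: (-2.0314, -0.3818)

Answer: -2.0314 -0.3818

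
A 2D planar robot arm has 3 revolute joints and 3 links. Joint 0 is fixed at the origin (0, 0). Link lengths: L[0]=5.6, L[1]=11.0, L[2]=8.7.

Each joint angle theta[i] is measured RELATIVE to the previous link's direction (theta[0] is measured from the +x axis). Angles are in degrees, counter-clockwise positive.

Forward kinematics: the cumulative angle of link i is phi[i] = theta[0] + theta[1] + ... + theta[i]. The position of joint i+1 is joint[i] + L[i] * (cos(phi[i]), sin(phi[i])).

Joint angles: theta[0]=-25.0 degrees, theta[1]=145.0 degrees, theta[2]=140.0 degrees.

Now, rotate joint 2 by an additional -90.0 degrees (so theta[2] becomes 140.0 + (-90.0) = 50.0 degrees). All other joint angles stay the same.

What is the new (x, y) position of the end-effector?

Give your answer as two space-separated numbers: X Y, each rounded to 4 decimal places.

Answer: -8.9925 8.6704

Derivation:
joint[0] = (0.0000, 0.0000)  (base)
link 0: phi[0] = -25 = -25 deg
  cos(-25 deg) = 0.9063, sin(-25 deg) = -0.4226
  joint[1] = (0.0000, 0.0000) + 5.6 * (0.9063, -0.4226) = (0.0000 + 5.0753, 0.0000 + -2.3667) = (5.0753, -2.3667)
link 1: phi[1] = -25 + 145 = 120 deg
  cos(120 deg) = -0.5000, sin(120 deg) = 0.8660
  joint[2] = (5.0753, -2.3667) + 11 * (-0.5000, 0.8660) = (5.0753 + -5.5000, -2.3667 + 9.5263) = (-0.4247, 7.1596)
link 2: phi[2] = -25 + 145 + 50 = 170 deg
  cos(170 deg) = -0.9848, sin(170 deg) = 0.1736
  joint[3] = (-0.4247, 7.1596) + 8.7 * (-0.9848, 0.1736) = (-0.4247 + -8.5678, 7.1596 + 1.5107) = (-8.9925, 8.6704)
End effector: (-8.9925, 8.6704)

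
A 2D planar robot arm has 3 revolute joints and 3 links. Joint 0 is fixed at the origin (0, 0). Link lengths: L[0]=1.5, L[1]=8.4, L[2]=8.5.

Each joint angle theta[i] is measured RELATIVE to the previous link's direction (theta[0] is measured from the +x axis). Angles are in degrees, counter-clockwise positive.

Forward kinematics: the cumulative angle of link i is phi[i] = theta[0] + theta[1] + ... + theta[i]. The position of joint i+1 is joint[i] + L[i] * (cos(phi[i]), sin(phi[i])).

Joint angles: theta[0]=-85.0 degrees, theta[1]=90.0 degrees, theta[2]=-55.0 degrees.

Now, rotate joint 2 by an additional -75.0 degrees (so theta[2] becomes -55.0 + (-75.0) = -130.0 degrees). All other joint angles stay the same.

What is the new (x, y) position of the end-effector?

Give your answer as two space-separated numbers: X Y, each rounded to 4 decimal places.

joint[0] = (0.0000, 0.0000)  (base)
link 0: phi[0] = -85 = -85 deg
  cos(-85 deg) = 0.0872, sin(-85 deg) = -0.9962
  joint[1] = (0.0000, 0.0000) + 1.5 * (0.0872, -0.9962) = (0.0000 + 0.1307, 0.0000 + -1.4943) = (0.1307, -1.4943)
link 1: phi[1] = -85 + 90 = 5 deg
  cos(5 deg) = 0.9962, sin(5 deg) = 0.0872
  joint[2] = (0.1307, -1.4943) + 8.4 * (0.9962, 0.0872) = (0.1307 + 8.3680, -1.4943 + 0.7321) = (8.4988, -0.7622)
link 2: phi[2] = -85 + 90 + -130 = -125 deg
  cos(-125 deg) = -0.5736, sin(-125 deg) = -0.8192
  joint[3] = (8.4988, -0.7622) + 8.5 * (-0.5736, -0.8192) = (8.4988 + -4.8754, -0.7622 + -6.9628) = (3.6234, -7.7250)
End effector: (3.6234, -7.7250)

Answer: 3.6234 -7.7250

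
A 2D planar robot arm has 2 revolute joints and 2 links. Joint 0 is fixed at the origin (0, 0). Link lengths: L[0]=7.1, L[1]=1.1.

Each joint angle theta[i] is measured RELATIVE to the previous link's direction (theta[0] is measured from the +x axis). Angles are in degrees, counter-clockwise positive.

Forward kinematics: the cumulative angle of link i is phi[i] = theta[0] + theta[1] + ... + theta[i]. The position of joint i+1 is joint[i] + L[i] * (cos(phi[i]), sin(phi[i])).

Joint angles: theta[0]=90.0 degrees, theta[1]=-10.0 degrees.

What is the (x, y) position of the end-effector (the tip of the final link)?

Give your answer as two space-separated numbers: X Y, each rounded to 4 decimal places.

joint[0] = (0.0000, 0.0000)  (base)
link 0: phi[0] = 90 = 90 deg
  cos(90 deg) = 0.0000, sin(90 deg) = 1.0000
  joint[1] = (0.0000, 0.0000) + 7.1 * (0.0000, 1.0000) = (0.0000 + 0.0000, 0.0000 + 7.1000) = (0.0000, 7.1000)
link 1: phi[1] = 90 + -10 = 80 deg
  cos(80 deg) = 0.1736, sin(80 deg) = 0.9848
  joint[2] = (0.0000, 7.1000) + 1.1 * (0.1736, 0.9848) = (0.0000 + 0.1910, 7.1000 + 1.0833) = (0.1910, 8.1833)
End effector: (0.1910, 8.1833)

Answer: 0.1910 8.1833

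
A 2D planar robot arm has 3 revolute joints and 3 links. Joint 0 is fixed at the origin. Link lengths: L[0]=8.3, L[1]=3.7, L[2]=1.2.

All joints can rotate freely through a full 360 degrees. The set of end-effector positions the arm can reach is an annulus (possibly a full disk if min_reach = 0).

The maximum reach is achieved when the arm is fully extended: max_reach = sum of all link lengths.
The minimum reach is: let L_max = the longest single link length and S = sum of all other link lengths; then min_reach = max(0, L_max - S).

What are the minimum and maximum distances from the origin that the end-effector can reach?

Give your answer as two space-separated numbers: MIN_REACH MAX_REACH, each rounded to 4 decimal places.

Answer: 3.4000 13.2000

Derivation:
Link lengths: [8.3, 3.7, 1.2]
max_reach = 8.3 + 3.7 + 1.2 = 13.2
L_max = max([8.3, 3.7, 1.2]) = 8.3
S (sum of others) = 13.2 - 8.3 = 4.9
min_reach = max(0, 8.3 - 4.9) = max(0, 3.4) = 3.4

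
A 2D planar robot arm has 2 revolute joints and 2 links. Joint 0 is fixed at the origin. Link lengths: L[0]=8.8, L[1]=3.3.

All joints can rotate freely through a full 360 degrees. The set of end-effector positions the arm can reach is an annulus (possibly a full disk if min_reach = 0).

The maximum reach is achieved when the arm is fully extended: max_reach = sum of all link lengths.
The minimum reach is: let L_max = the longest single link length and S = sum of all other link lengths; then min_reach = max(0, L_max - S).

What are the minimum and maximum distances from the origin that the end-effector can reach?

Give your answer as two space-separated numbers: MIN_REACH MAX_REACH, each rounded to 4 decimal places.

Answer: 5.5000 12.1000

Derivation:
Link lengths: [8.8, 3.3]
max_reach = 8.8 + 3.3 = 12.1
L_max = max([8.8, 3.3]) = 8.8
S (sum of others) = 12.1 - 8.8 = 3.3
min_reach = max(0, 8.8 - 3.3) = max(0, 5.5) = 5.5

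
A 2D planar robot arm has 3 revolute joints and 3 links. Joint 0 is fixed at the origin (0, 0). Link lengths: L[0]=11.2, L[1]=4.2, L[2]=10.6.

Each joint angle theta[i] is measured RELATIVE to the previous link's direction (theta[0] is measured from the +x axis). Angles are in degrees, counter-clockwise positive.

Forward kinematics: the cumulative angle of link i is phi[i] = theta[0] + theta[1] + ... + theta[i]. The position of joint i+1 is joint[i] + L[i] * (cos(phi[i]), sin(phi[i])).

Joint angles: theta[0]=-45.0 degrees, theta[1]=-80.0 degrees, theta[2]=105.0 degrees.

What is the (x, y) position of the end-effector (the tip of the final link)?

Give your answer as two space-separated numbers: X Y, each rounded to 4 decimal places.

Answer: 15.4713 -14.9854

Derivation:
joint[0] = (0.0000, 0.0000)  (base)
link 0: phi[0] = -45 = -45 deg
  cos(-45 deg) = 0.7071, sin(-45 deg) = -0.7071
  joint[1] = (0.0000, 0.0000) + 11.2 * (0.7071, -0.7071) = (0.0000 + 7.9196, 0.0000 + -7.9196) = (7.9196, -7.9196)
link 1: phi[1] = -45 + -80 = -125 deg
  cos(-125 deg) = -0.5736, sin(-125 deg) = -0.8192
  joint[2] = (7.9196, -7.9196) + 4.2 * (-0.5736, -0.8192) = (7.9196 + -2.4090, -7.9196 + -3.4404) = (5.5106, -11.3600)
link 2: phi[2] = -45 + -80 + 105 = -20 deg
  cos(-20 deg) = 0.9397, sin(-20 deg) = -0.3420
  joint[3] = (5.5106, -11.3600) + 10.6 * (0.9397, -0.3420) = (5.5106 + 9.9607, -11.3600 + -3.6254) = (15.4713, -14.9854)
End effector: (15.4713, -14.9854)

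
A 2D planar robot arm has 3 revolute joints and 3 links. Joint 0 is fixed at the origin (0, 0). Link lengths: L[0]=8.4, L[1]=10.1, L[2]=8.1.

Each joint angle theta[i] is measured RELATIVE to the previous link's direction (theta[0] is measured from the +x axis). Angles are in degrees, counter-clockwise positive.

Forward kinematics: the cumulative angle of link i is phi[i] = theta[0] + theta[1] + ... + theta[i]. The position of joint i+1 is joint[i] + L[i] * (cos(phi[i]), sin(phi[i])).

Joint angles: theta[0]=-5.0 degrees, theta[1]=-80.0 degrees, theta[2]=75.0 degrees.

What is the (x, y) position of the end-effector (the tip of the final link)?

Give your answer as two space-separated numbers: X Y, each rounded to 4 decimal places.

Answer: 17.2253 -12.2002

Derivation:
joint[0] = (0.0000, 0.0000)  (base)
link 0: phi[0] = -5 = -5 deg
  cos(-5 deg) = 0.9962, sin(-5 deg) = -0.0872
  joint[1] = (0.0000, 0.0000) + 8.4 * (0.9962, -0.0872) = (0.0000 + 8.3680, 0.0000 + -0.7321) = (8.3680, -0.7321)
link 1: phi[1] = -5 + -80 = -85 deg
  cos(-85 deg) = 0.0872, sin(-85 deg) = -0.9962
  joint[2] = (8.3680, -0.7321) + 10.1 * (0.0872, -0.9962) = (8.3680 + 0.8803, -0.7321 + -10.0616) = (9.2483, -10.7937)
link 2: phi[2] = -5 + -80 + 75 = -10 deg
  cos(-10 deg) = 0.9848, sin(-10 deg) = -0.1736
  joint[3] = (9.2483, -10.7937) + 8.1 * (0.9848, -0.1736) = (9.2483 + 7.9769, -10.7937 + -1.4066) = (17.2253, -12.2002)
End effector: (17.2253, -12.2002)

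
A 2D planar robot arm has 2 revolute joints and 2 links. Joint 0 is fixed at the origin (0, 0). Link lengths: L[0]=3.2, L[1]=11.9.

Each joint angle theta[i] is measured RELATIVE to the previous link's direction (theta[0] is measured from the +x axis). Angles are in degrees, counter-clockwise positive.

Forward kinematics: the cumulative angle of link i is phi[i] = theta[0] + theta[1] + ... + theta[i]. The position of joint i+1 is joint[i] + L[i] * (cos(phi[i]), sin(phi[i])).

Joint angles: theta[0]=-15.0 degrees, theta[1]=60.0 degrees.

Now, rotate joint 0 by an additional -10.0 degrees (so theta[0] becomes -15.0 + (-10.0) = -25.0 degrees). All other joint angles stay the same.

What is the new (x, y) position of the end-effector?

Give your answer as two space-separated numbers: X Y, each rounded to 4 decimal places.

joint[0] = (0.0000, 0.0000)  (base)
link 0: phi[0] = -25 = -25 deg
  cos(-25 deg) = 0.9063, sin(-25 deg) = -0.4226
  joint[1] = (0.0000, 0.0000) + 3.2 * (0.9063, -0.4226) = (0.0000 + 2.9002, 0.0000 + -1.3524) = (2.9002, -1.3524)
link 1: phi[1] = -25 + 60 = 35 deg
  cos(35 deg) = 0.8192, sin(35 deg) = 0.5736
  joint[2] = (2.9002, -1.3524) + 11.9 * (0.8192, 0.5736) = (2.9002 + 9.7479, -1.3524 + 6.8256) = (12.6481, 5.4732)
End effector: (12.6481, 5.4732)

Answer: 12.6481 5.4732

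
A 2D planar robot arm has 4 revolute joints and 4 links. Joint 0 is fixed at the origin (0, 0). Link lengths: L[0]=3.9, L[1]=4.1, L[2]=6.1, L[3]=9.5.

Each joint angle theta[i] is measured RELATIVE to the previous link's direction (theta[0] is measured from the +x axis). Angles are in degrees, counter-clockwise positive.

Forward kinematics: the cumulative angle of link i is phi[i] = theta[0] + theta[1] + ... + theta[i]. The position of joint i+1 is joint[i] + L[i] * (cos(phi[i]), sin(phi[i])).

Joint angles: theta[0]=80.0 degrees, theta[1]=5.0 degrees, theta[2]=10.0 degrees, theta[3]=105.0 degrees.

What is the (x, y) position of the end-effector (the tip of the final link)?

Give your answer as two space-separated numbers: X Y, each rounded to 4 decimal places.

joint[0] = (0.0000, 0.0000)  (base)
link 0: phi[0] = 80 = 80 deg
  cos(80 deg) = 0.1736, sin(80 deg) = 0.9848
  joint[1] = (0.0000, 0.0000) + 3.9 * (0.1736, 0.9848) = (0.0000 + 0.6772, 0.0000 + 3.8408) = (0.6772, 3.8408)
link 1: phi[1] = 80 + 5 = 85 deg
  cos(85 deg) = 0.0872, sin(85 deg) = 0.9962
  joint[2] = (0.6772, 3.8408) + 4.1 * (0.0872, 0.9962) = (0.6772 + 0.3573, 3.8408 + 4.0844) = (1.0346, 7.9251)
link 2: phi[2] = 80 + 5 + 10 = 95 deg
  cos(95 deg) = -0.0872, sin(95 deg) = 0.9962
  joint[3] = (1.0346, 7.9251) + 6.1 * (-0.0872, 0.9962) = (1.0346 + -0.5317, 7.9251 + 6.0768) = (0.5029, 14.0019)
link 3: phi[3] = 80 + 5 + 10 + 105 = 200 deg
  cos(200 deg) = -0.9397, sin(200 deg) = -0.3420
  joint[4] = (0.5029, 14.0019) + 9.5 * (-0.9397, -0.3420) = (0.5029 + -8.9271, 14.0019 + -3.2492) = (-8.4242, 10.7527)
End effector: (-8.4242, 10.7527)

Answer: -8.4242 10.7527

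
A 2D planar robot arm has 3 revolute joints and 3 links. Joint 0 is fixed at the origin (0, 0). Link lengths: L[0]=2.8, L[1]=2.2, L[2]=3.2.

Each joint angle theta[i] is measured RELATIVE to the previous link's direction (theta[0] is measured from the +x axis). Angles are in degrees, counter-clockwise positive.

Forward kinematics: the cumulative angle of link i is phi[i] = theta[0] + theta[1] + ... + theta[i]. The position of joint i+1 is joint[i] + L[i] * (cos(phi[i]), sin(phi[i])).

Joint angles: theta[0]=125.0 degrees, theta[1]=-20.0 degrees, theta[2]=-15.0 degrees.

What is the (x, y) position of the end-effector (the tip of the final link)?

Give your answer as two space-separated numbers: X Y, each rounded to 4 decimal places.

joint[0] = (0.0000, 0.0000)  (base)
link 0: phi[0] = 125 = 125 deg
  cos(125 deg) = -0.5736, sin(125 deg) = 0.8192
  joint[1] = (0.0000, 0.0000) + 2.8 * (-0.5736, 0.8192) = (0.0000 + -1.6060, 0.0000 + 2.2936) = (-1.6060, 2.2936)
link 1: phi[1] = 125 + -20 = 105 deg
  cos(105 deg) = -0.2588, sin(105 deg) = 0.9659
  joint[2] = (-1.6060, 2.2936) + 2.2 * (-0.2588, 0.9659) = (-1.6060 + -0.5694, 2.2936 + 2.1250) = (-2.1754, 4.4187)
link 2: phi[2] = 125 + -20 + -15 = 90 deg
  cos(90 deg) = 0.0000, sin(90 deg) = 1.0000
  joint[3] = (-2.1754, 4.4187) + 3.2 * (0.0000, 1.0000) = (-2.1754 + 0.0000, 4.4187 + 3.2000) = (-2.1754, 7.6187)
End effector: (-2.1754, 7.6187)

Answer: -2.1754 7.6187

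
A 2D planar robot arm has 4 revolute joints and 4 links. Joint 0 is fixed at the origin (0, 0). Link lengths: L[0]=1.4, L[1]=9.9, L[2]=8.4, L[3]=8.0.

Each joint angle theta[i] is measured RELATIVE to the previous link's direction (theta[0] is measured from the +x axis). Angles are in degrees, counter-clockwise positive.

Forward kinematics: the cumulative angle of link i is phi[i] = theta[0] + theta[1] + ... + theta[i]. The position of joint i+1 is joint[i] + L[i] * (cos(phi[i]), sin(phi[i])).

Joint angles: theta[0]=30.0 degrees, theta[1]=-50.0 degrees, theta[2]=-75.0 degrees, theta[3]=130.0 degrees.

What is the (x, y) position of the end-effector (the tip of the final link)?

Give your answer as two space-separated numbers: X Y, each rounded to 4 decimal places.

Answer: 16.3365 -6.4654

Derivation:
joint[0] = (0.0000, 0.0000)  (base)
link 0: phi[0] = 30 = 30 deg
  cos(30 deg) = 0.8660, sin(30 deg) = 0.5000
  joint[1] = (0.0000, 0.0000) + 1.4 * (0.8660, 0.5000) = (0.0000 + 1.2124, 0.0000 + 0.7000) = (1.2124, 0.7000)
link 1: phi[1] = 30 + -50 = -20 deg
  cos(-20 deg) = 0.9397, sin(-20 deg) = -0.3420
  joint[2] = (1.2124, 0.7000) + 9.9 * (0.9397, -0.3420) = (1.2124 + 9.3030, 0.7000 + -3.3860) = (10.5154, -2.6860)
link 2: phi[2] = 30 + -50 + -75 = -95 deg
  cos(-95 deg) = -0.0872, sin(-95 deg) = -0.9962
  joint[3] = (10.5154, -2.6860) + 8.4 * (-0.0872, -0.9962) = (10.5154 + -0.7321, -2.6860 + -8.3680) = (9.7833, -11.0540)
link 3: phi[3] = 30 + -50 + -75 + 130 = 35 deg
  cos(35 deg) = 0.8192, sin(35 deg) = 0.5736
  joint[4] = (9.7833, -11.0540) + 8 * (0.8192, 0.5736) = (9.7833 + 6.5532, -11.0540 + 4.5886) = (16.3365, -6.4654)
End effector: (16.3365, -6.4654)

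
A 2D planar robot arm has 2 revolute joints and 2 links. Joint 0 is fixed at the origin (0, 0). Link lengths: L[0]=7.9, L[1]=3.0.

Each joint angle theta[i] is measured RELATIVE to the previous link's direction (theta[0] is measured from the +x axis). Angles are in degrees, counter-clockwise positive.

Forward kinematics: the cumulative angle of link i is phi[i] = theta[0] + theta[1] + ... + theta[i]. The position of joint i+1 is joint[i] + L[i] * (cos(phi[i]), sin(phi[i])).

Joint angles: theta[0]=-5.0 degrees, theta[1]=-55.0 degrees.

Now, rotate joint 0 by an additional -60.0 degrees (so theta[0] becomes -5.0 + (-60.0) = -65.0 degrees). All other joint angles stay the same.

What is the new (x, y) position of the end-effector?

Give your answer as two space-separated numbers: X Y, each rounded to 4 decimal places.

Answer: 1.8387 -9.7579

Derivation:
joint[0] = (0.0000, 0.0000)  (base)
link 0: phi[0] = -65 = -65 deg
  cos(-65 deg) = 0.4226, sin(-65 deg) = -0.9063
  joint[1] = (0.0000, 0.0000) + 7.9 * (0.4226, -0.9063) = (0.0000 + 3.3387, 0.0000 + -7.1598) = (3.3387, -7.1598)
link 1: phi[1] = -65 + -55 = -120 deg
  cos(-120 deg) = -0.5000, sin(-120 deg) = -0.8660
  joint[2] = (3.3387, -7.1598) + 3 * (-0.5000, -0.8660) = (3.3387 + -1.5000, -7.1598 + -2.5981) = (1.8387, -9.7579)
End effector: (1.8387, -9.7579)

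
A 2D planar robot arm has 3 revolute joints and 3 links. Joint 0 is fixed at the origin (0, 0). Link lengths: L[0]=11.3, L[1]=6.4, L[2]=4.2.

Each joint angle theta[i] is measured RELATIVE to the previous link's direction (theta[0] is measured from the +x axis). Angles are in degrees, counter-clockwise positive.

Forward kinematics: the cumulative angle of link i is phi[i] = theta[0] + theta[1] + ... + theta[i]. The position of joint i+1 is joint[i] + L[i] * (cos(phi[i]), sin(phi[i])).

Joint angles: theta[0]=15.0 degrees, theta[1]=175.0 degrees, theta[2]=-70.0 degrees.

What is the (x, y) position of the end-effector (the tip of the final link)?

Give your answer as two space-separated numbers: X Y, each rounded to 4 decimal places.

joint[0] = (0.0000, 0.0000)  (base)
link 0: phi[0] = 15 = 15 deg
  cos(15 deg) = 0.9659, sin(15 deg) = 0.2588
  joint[1] = (0.0000, 0.0000) + 11.3 * (0.9659, 0.2588) = (0.0000 + 10.9150, 0.0000 + 2.9247) = (10.9150, 2.9247)
link 1: phi[1] = 15 + 175 = 190 deg
  cos(190 deg) = -0.9848, sin(190 deg) = -0.1736
  joint[2] = (10.9150, 2.9247) + 6.4 * (-0.9848, -0.1736) = (10.9150 + -6.3028, 2.9247 + -1.1113) = (4.6122, 1.8133)
link 2: phi[2] = 15 + 175 + -70 = 120 deg
  cos(120 deg) = -0.5000, sin(120 deg) = 0.8660
  joint[3] = (4.6122, 1.8133) + 4.2 * (-0.5000, 0.8660) = (4.6122 + -2.1000, 1.8133 + 3.6373) = (2.5122, 5.4506)
End effector: (2.5122, 5.4506)

Answer: 2.5122 5.4506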